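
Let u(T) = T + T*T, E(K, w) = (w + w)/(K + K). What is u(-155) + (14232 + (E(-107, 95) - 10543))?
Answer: 2948718/107 ≈ 27558.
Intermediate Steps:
E(K, w) = w/K (E(K, w) = (2*w)/((2*K)) = (2*w)*(1/(2*K)) = w/K)
u(T) = T + T²
u(-155) + (14232 + (E(-107, 95) - 10543)) = -155*(1 - 155) + (14232 + (95/(-107) - 10543)) = -155*(-154) + (14232 + (95*(-1/107) - 10543)) = 23870 + (14232 + (-95/107 - 10543)) = 23870 + (14232 - 1128196/107) = 23870 + 394628/107 = 2948718/107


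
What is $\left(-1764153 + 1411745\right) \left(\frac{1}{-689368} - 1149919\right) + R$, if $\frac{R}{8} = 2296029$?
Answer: $\frac{34921575286832515}{86171} \approx 4.0526 \cdot 10^{11}$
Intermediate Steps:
$R = 18368232$ ($R = 8 \cdot 2296029 = 18368232$)
$\left(-1764153 + 1411745\right) \left(\frac{1}{-689368} - 1149919\right) + R = \left(-1764153 + 1411745\right) \left(\frac{1}{-689368} - 1149919\right) + 18368232 = - 352408 \left(- \frac{1}{689368} - 1149919\right) + 18368232 = \left(-352408\right) \left(- \frac{792717361193}{689368}\right) + 18368232 = \frac{34919992477912843}{86171} + 18368232 = \frac{34921575286832515}{86171}$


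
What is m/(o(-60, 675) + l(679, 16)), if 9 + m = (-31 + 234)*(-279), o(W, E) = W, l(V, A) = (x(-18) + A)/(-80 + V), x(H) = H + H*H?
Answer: 16965477/17809 ≈ 952.63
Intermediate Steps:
x(H) = H + H²
l(V, A) = (306 + A)/(-80 + V) (l(V, A) = (-18*(1 - 18) + A)/(-80 + V) = (-18*(-17) + A)/(-80 + V) = (306 + A)/(-80 + V))
m = -56646 (m = -9 + (-31 + 234)*(-279) = -9 + 203*(-279) = -9 - 56637 = -56646)
m/(o(-60, 675) + l(679, 16)) = -56646/(-60 + (306 + 16)/(-80 + 679)) = -56646/(-60 + 322/599) = -56646/(-35618/599) = -56646*(-599/35618) = 16965477/17809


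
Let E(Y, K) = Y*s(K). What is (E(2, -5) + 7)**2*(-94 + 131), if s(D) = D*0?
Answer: 1813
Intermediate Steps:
s(D) = 0
E(Y, K) = 0 (E(Y, K) = Y*0 = 0)
(E(2, -5) + 7)**2*(-94 + 131) = (0 + 7)**2*(-94 + 131) = 7**2*37 = 49*37 = 1813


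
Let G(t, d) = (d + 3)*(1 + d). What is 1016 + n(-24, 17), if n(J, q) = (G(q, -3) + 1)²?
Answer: 1017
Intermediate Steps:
G(t, d) = (1 + d)*(3 + d) (G(t, d) = (3 + d)*(1 + d) = (1 + d)*(3 + d))
n(J, q) = 1 (n(J, q) = ((3 + (-3)² + 4*(-3)) + 1)² = ((3 + 9 - 12) + 1)² = (0 + 1)² = 1² = 1)
1016 + n(-24, 17) = 1016 + 1 = 1017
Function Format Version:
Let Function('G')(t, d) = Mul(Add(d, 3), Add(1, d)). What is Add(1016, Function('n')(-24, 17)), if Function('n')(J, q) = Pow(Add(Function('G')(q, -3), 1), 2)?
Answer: 1017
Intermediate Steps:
Function('G')(t, d) = Mul(Add(1, d), Add(3, d)) (Function('G')(t, d) = Mul(Add(3, d), Add(1, d)) = Mul(Add(1, d), Add(3, d)))
Function('n')(J, q) = 1 (Function('n')(J, q) = Pow(Add(Add(3, Pow(-3, 2), Mul(4, -3)), 1), 2) = Pow(Add(Add(3, 9, -12), 1), 2) = Pow(Add(0, 1), 2) = Pow(1, 2) = 1)
Add(1016, Function('n')(-24, 17)) = Add(1016, 1) = 1017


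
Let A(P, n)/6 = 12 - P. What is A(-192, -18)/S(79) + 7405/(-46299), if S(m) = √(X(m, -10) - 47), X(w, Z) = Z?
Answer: -7405/46299 - 408*I*√57/19 ≈ -0.15994 - 162.12*I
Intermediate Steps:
A(P, n) = 72 - 6*P (A(P, n) = 6*(12 - P) = 72 - 6*P)
S(m) = I*√57 (S(m) = √(-10 - 47) = √(-57) = I*√57)
A(-192, -18)/S(79) + 7405/(-46299) = (72 - 6*(-192))/((I*√57)) + 7405/(-46299) = (72 + 1152)*(-I*√57/57) + 7405*(-1/46299) = 1224*(-I*√57/57) - 7405/46299 = -408*I*√57/19 - 7405/46299 = -7405/46299 - 408*I*√57/19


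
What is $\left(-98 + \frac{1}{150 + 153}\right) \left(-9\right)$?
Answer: $\frac{89079}{101} \approx 881.97$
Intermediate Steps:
$\left(-98 + \frac{1}{150 + 153}\right) \left(-9\right) = \left(-98 + \frac{1}{303}\right) \left(-9\right) = \left(- \frac{29693}{303}\right) \left(-9\right) = \frac{89079}{101}$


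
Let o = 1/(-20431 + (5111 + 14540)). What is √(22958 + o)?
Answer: √3491911605/390 ≈ 151.52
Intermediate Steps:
o = -1/780 (o = 1/(-20431 + 19651) = 1/(-780) = -1/780 ≈ -0.0012821)
√(22958 + o) = √(22958 - 1/780) = √(17907239/780) = √3491911605/390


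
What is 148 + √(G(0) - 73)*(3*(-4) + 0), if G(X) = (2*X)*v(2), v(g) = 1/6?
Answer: 148 - 12*I*√73 ≈ 148.0 - 102.53*I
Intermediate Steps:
v(g) = ⅙
G(X) = X/3 (G(X) = (2*X)*(⅙) = X/3)
148 + √(G(0) - 73)*(3*(-4) + 0) = 148 + √((⅓)*0 - 73)*(3*(-4) + 0) = 148 + √(0 - 73)*(-12 + 0) = 148 + √(-73)*(-12) = 148 + (I*√73)*(-12) = 148 - 12*I*√73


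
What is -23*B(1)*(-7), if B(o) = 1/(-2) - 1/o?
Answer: -483/2 ≈ -241.50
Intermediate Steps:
B(o) = -1/2 - 1/o (B(o) = 1*(-1/2) - 1/o = -1/2 - 1/o)
-23*B(1)*(-7) = -23*(-2 - 1*1)/(2*1)*(-7) = -23*(-2 - 1)/2*(-7) = -23*(-3)/2*(-7) = -23*(-3/2)*(-7) = (69/2)*(-7) = -483/2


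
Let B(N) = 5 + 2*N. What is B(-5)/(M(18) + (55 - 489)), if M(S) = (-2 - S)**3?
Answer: 5/8434 ≈ 0.00059284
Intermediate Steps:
B(-5)/(M(18) + (55 - 489)) = (5 + 2*(-5))/(-(2 + 18)**3 + (55 - 489)) = (5 - 10)/(-1*20**3 - 434) = -5/(-1*8000 - 434) = -5/(-8000 - 434) = -5/(-8434) = -1/8434*(-5) = 5/8434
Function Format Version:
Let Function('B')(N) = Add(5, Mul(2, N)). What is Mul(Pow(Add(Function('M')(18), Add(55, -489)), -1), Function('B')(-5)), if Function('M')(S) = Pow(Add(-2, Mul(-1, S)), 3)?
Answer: Rational(5, 8434) ≈ 0.00059284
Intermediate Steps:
Mul(Pow(Add(Function('M')(18), Add(55, -489)), -1), Function('B')(-5)) = Mul(Pow(Add(Mul(-1, Pow(Add(2, 18), 3)), Add(55, -489)), -1), Add(5, Mul(2, -5))) = Mul(Pow(Add(Mul(-1, Pow(20, 3)), -434), -1), Add(5, -10)) = Mul(Pow(Add(Mul(-1, 8000), -434), -1), -5) = Mul(Pow(Add(-8000, -434), -1), -5) = Mul(Pow(-8434, -1), -5) = Mul(Rational(-1, 8434), -5) = Rational(5, 8434)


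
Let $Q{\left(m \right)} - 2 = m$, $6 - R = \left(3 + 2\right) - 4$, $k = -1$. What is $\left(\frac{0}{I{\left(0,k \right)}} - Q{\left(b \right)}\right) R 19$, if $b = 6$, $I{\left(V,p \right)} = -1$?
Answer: $-760$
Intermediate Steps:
$R = 5$ ($R = 6 - \left(\left(3 + 2\right) - 4\right) = 6 - \left(5 - 4\right) = 6 - 1 = 5$)
$Q{\left(m \right)} = 2 + m$
$\left(\frac{0}{I{\left(0,k \right)}} - Q{\left(b \right)}\right) R 19 = \left(\frac{0}{-1} - \left(2 + 6\right)\right) 5 \cdot 19 = \left(0 \left(-1\right) - 8\right) 95 = \left(0 - 8\right) 95 = \left(-8\right) 95 = -760$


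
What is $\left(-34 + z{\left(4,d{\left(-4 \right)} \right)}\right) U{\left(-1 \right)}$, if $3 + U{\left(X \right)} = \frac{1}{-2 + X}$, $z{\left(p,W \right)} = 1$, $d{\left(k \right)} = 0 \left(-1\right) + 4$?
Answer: $110$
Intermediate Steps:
$d{\left(k \right)} = 4$ ($d{\left(k \right)} = 0 + 4 = 4$)
$U{\left(X \right)} = -3 + \frac{1}{-2 + X}$
$\left(-34 + z{\left(4,d{\left(-4 \right)} \right)}\right) U{\left(-1 \right)} = \left(-34 + 1\right) \frac{7 - -3}{-2 - 1} = - 33 \frac{7 + 3}{-3} = - 33 \left(\left(- \frac{1}{3}\right) 10\right) = \left(-33\right) \left(- \frac{10}{3}\right) = 110$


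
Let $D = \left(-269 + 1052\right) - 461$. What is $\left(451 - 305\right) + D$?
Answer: $468$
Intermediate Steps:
$D = 322$ ($D = 783 - 461 = 322$)
$\left(451 - 305\right) + D = \left(451 - 305\right) + 322 = 146 + 322 = 468$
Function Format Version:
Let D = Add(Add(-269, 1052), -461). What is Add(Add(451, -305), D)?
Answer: 468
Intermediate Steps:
D = 322 (D = Add(783, -461) = 322)
Add(Add(451, -305), D) = Add(Add(451, -305), 322) = Add(146, 322) = 468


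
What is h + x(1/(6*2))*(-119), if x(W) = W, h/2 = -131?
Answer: -3263/12 ≈ -271.92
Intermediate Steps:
h = -262 (h = 2*(-131) = -262)
h + x(1/(6*2))*(-119) = -262 - 119/(6*2) = -262 - 119/12 = -3263/12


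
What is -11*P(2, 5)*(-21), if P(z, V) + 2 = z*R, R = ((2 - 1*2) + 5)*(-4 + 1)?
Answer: -7392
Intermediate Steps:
R = -15 (R = ((2 - 2) + 5)*(-3) = (0 + 5)*(-3) = 5*(-3) = -15)
P(z, V) = -2 - 15*z (P(z, V) = -2 + z*(-15) = -2 - 15*z)
-11*P(2, 5)*(-21) = -11*(-2 - 15*2)*(-21) = -11*(-2 - 30)*(-21) = -11*(-32)*(-21) = 352*(-21) = -7392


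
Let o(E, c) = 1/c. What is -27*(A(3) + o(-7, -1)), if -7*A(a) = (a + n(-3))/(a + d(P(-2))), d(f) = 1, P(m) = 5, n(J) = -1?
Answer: 405/14 ≈ 28.929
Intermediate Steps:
A(a) = -(-1 + a)/(7*(1 + a)) (A(a) = -(a - 1)/(7*(a + 1)) = -(-1 + a)/(7*(1 + a)))
-27*(A(3) + o(-7, -1)) = -27*((1 - 1*3)/(7*(1 + 3)) + 1/(-1)) = -27*((⅐)*(1 - 3)/4 - 1) = -27*((⅐)*(¼)*(-2) - 1) = -27*(-1/14 - 1) = -27*(-15/14) = 405/14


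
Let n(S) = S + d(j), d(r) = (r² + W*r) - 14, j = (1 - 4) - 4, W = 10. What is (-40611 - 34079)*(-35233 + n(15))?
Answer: 2633046570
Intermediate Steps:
j = -7 (j = -3 - 4 = -7)
d(r) = -14 + r² + 10*r (d(r) = (r² + 10*r) - 14 = -14 + r² + 10*r)
n(S) = -35 + S (n(S) = S + (-14 + (-7)² + 10*(-7)) = S + (-14 + 49 - 70) = S - 35 = -35 + S)
(-40611 - 34079)*(-35233 + n(15)) = (-40611 - 34079)*(-35233 + (-35 + 15)) = -74690*(-35233 - 20) = -74690*(-35253) = 2633046570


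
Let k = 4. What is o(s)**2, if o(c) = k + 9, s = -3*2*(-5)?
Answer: 169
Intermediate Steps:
s = 30 (s = -6*(-5) = 30)
o(c) = 13 (o(c) = 4 + 9 = 13)
o(s)**2 = 13**2 = 169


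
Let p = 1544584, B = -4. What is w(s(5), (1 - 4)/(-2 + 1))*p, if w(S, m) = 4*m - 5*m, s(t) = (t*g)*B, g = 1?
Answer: -4633752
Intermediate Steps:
s(t) = -4*t (s(t) = (t*1)*(-4) = t*(-4) = -4*t)
w(S, m) = -m
w(s(5), (1 - 4)/(-2 + 1))*p = -(1 - 4)/(-2 + 1)*1544584 = -(-3)/(-1)*1544584 = -(-3)*(-1)*1544584 = -1*3*1544584 = -3*1544584 = -4633752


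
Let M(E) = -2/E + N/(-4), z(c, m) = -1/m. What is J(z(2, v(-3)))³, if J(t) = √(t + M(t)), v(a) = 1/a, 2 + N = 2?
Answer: 7*√21/9 ≈ 3.5642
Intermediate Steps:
N = 0 (N = -2 + 2 = 0)
M(E) = -2/E (M(E) = -2/E + 0/(-4) = -2/E + 0*(-¼) = -2/E + 0 = -2/E)
J(t) = √(t - 2/t)
J(z(2, v(-3)))³ = (√(-1/(1/(-3)) - 2*(-1/(-3))))³ = (√(-1/(-⅓) - 2/((-1/(-⅓)))))³ = (√(-1*(-3) - 2/((-1*(-3)))))³ = (√(3 - 2/3))³ = (√(3 - 2*⅓))³ = (√(3 - ⅔))³ = (√(7/3))³ = (√21/3)³ = 7*√21/9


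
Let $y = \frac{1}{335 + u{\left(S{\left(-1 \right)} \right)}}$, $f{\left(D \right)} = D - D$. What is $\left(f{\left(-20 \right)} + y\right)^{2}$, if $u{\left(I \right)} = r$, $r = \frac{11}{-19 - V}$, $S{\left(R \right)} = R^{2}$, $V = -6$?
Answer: $\frac{169}{18870336} \approx 8.9559 \cdot 10^{-6}$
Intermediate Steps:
$r = - \frac{11}{13}$ ($r = \frac{11}{-19 - -6} = \frac{11}{-19 + 6} = \frac{11}{-13} = 11 \left(- \frac{1}{13}\right) = - \frac{11}{13} \approx -0.84615$)
$f{\left(D \right)} = 0$
$u{\left(I \right)} = - \frac{11}{13}$
$y = \frac{13}{4344}$ ($y = \frac{1}{335 - \frac{11}{13}} = \frac{1}{\frac{4344}{13}} = \frac{13}{4344} \approx 0.0029926$)
$\left(f{\left(-20 \right)} + y\right)^{2} = \left(0 + \frac{13}{4344}\right)^{2} = \left(\frac{13}{4344}\right)^{2} = \frac{169}{18870336}$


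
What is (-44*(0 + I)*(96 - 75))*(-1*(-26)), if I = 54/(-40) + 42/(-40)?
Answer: 288288/5 ≈ 57658.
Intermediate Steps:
I = -12/5 (I = 54*(-1/40) + 42*(-1/40) = -27/20 - 21/20 = -12/5 ≈ -2.4000)
(-44*(0 + I)*(96 - 75))*(-1*(-26)) = (-44*(0 - 12/5)*(96 - 75))*(-1*(-26)) = -(-528)*21/5*26 = -44*(-252/5)*26 = (11088/5)*26 = 288288/5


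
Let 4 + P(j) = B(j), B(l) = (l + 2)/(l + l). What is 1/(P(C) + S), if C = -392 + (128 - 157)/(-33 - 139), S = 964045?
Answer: 134790/129943153441 ≈ 1.0373e-6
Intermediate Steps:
B(l) = (2 + l)/(2*l) (B(l) = (2 + l)/((2*l)) = (2 + l)*(1/(2*l)) = (2 + l)/(2*l))
C = -67395/172 (C = -392 - 29/(-172) = -392 - 29*(-1/172) = -392 + 29/172 = -67395/172 ≈ -391.83)
P(j) = -4 + (2 + j)/(2*j)
1/(P(C) + S) = 1/((-7/2 + 1/(-67395/172)) + 964045) = 1/((-7/2 - 172/67395) + 964045) = 1/(-472109/134790 + 964045) = 1/(129943153441/134790) = 134790/129943153441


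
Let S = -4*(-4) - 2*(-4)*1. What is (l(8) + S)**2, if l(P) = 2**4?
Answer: 1600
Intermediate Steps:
l(P) = 16
S = 24 (S = 16 - 2*(-4)*1 = 16 + 8*1 = 16 + 8 = 24)
(l(8) + S)**2 = (16 + 24)**2 = 40**2 = 1600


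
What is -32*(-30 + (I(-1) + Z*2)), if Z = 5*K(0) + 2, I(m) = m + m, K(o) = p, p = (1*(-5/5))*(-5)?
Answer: -704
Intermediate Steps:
p = 5 (p = (1*(-5*⅕))*(-5) = (1*(-1))*(-5) = -1*(-5) = 5)
K(o) = 5
I(m) = 2*m
Z = 27 (Z = 5*5 + 2 = 25 + 2 = 27)
-32*(-30 + (I(-1) + Z*2)) = -32*(-30 + (2*(-1) + 27*2)) = -32*(-30 + (-2 + 54)) = -32*(-30 + 52) = -32*22 = -704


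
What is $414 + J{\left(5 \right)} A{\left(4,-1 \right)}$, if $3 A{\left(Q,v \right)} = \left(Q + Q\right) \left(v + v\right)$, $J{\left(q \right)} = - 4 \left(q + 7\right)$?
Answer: $670$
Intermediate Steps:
$J{\left(q \right)} = -28 - 4 q$ ($J{\left(q \right)} = - 4 \left(7 + q\right) = -28 - 4 q$)
$A{\left(Q,v \right)} = \frac{4 Q v}{3}$ ($A{\left(Q,v \right)} = \frac{\left(Q + Q\right) \left(v + v\right)}{3} = \frac{2 Q 2 v}{3} = \frac{4 Q v}{3}$)
$414 + J{\left(5 \right)} A{\left(4,-1 \right)} = 414 + \left(-28 - 20\right) \frac{4}{3} \cdot 4 \left(-1\right) = 414 + \left(-28 - 20\right) \left(- \frac{16}{3}\right) = 414 - -256 = 414 + 256 = 670$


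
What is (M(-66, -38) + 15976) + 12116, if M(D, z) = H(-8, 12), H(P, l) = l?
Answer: 28104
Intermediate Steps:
M(D, z) = 12
(M(-66, -38) + 15976) + 12116 = (12 + 15976) + 12116 = 15988 + 12116 = 28104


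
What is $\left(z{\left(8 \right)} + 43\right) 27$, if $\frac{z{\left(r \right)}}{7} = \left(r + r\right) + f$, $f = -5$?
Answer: $3240$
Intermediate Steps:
$z{\left(r \right)} = -35 + 14 r$ ($z{\left(r \right)} = 7 \left(\left(r + r\right) - 5\right) = 7 \left(2 r - 5\right) = 7 \left(-5 + 2 r\right) = -35 + 14 r$)
$\left(z{\left(8 \right)} + 43\right) 27 = \left(\left(-35 + 14 \cdot 8\right) + 43\right) 27 = \left(\left(-35 + 112\right) + 43\right) 27 = \left(77 + 43\right) 27 = 120 \cdot 27 = 3240$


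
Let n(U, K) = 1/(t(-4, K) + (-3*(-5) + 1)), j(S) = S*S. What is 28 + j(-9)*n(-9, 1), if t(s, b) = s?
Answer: 139/4 ≈ 34.750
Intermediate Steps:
j(S) = S²
n(U, K) = 1/12 (n(U, K) = 1/(-4 + (-3*(-5) + 1)) = 1/(-4 + (15 + 1)) = 1/(-4 + 16) = 1/12)
28 + j(-9)*n(-9, 1) = 28 + (-9)²*(1/12) = 28 + 81*(1/12) = 28 + 27/4 = 139/4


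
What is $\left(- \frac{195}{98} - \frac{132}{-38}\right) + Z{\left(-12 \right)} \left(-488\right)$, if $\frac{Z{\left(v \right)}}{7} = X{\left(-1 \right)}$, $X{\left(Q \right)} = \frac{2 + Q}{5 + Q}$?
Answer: $- \frac{1587385}{1862} \approx -852.52$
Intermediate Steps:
$X{\left(Q \right)} = \frac{2 + Q}{5 + Q}$
$Z{\left(v \right)} = \frac{7}{4}$ ($Z{\left(v \right)} = 7 \frac{2 - 1}{5 - 1} = 7 \cdot \frac{1}{4} \cdot 1 = 7 \cdot \frac{1}{4} = \frac{7}{4}$)
$\left(- \frac{195}{98} - \frac{132}{-38}\right) + Z{\left(-12 \right)} \left(-488\right) = \left(- \frac{195}{98} - \frac{132}{-38}\right) + \frac{7}{4} \left(-488\right) = \left(\left(-195\right) \frac{1}{98} - - \frac{66}{19}\right) - 854 = \left(- \frac{195}{98} + \frac{66}{19}\right) - 854 = \frac{2763}{1862} - 854 = - \frac{1587385}{1862}$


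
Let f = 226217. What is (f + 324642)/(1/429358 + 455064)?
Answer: 236515718522/195385368913 ≈ 1.2105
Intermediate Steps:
(f + 324642)/(1/429358 + 455064) = (226217 + 324642)/(1/429358 + 455064) = 550859/(1/429358 + 455064) = 550859/(195385368913/429358) = 550859*(429358/195385368913) = 236515718522/195385368913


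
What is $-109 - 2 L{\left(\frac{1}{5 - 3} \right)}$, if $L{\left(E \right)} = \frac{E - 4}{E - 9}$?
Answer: $- \frac{1867}{17} \approx -109.82$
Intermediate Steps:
$L{\left(E \right)} = \frac{-4 + E}{-9 + E}$
$-109 - 2 L{\left(\frac{1}{5 - 3} \right)} = -109 - 2 \frac{-4 + \frac{1}{5 - 3}}{-9 + \frac{1}{5 - 3}} = -109 - 2 \frac{-4 + \frac{1}{2}}{-9 + \frac{1}{2}} = -109 - 2 \frac{1}{- \frac{17}{2}} \left(- \frac{7}{2}\right) = -109 - 2 \left(\left(- \frac{2}{17}\right) \left(- \frac{7}{2}\right)\right) = -109 - \frac{14}{17} = - \frac{1867}{17}$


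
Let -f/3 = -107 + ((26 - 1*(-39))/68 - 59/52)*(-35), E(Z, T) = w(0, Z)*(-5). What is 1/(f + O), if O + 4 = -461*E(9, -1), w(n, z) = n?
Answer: 442/131819 ≈ 0.0033531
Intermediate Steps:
E(Z, T) = 0 (E(Z, T) = 0*(-5) = 0)
f = 133587/442 (f = -3*(-107 + ((26 - 1*(-39))/68 - 59/52)*(-35)) = -3*(-107 + ((26 + 39)*(1/68) - 59*1/52)*(-35)) = -3*(-107 + (65*(1/68) - 59/52)*(-35)) = -3*(-107 + (65/68 - 59/52)*(-35)) = -3*(-107 - 79/442*(-35)) = -3*(-107 + 2765/442) = -3*(-44529/442) = 133587/442 ≈ 302.23)
O = -4 (O = -4 - 461*0 = -4 + 0 = -4)
1/(f + O) = 1/(133587/442 - 4) = 1/(131819/442) = 442/131819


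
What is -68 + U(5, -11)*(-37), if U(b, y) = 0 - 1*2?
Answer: 6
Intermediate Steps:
U(b, y) = -2 (U(b, y) = 0 - 2 = -2)
-68 + U(5, -11)*(-37) = -68 - 2*(-37) = -68 + 74 = 6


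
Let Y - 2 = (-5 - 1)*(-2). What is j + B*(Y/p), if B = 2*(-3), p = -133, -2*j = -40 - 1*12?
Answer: 506/19 ≈ 26.632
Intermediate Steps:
j = 26 (j = -(-40 - 1*12)/2 = -(-40 - 12)/2 = -½*(-52) = 26)
B = -6
Y = 14 (Y = 2 + (-5 - 1)*(-2) = 2 - 6*(-2) = 2 + 12 = 14)
j + B*(Y/p) = 26 - 84/(-133) = 26 - 84*(-1)/133 = 26 - 6*(-2/19) = 26 + 12/19 = 506/19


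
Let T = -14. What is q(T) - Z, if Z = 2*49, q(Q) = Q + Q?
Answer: -126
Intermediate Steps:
q(Q) = 2*Q
Z = 98
q(T) - Z = 2*(-14) - 1*98 = -28 - 98 = -126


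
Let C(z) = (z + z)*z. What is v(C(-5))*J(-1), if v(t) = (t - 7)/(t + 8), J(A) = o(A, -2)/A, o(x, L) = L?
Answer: 43/29 ≈ 1.4828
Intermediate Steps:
C(z) = 2*z² (C(z) = (2*z)*z = 2*z²)
J(A) = -2/A
v(t) = (-7 + t)/(8 + t)
v(C(-5))*J(-1) = ((-7 + 2*(-5)²)/(8 + 2*(-5)²))*(-2/(-1)) = ((-7 + 2*25)/(8 + 2*25))*(-2*(-1)) = ((-7 + 50)/(8 + 50))*2 = (43/58)*2 = 43/29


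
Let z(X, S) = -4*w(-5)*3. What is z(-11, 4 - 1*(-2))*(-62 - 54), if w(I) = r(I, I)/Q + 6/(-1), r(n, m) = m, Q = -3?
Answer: -6032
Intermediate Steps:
w(I) = -6 - I/3 (w(I) = I/(-3) + 6/(-1) = I*(-⅓) + 6*(-1) = -I/3 - 6 = -6 - I/3)
z(X, S) = 52 (z(X, S) = -4*(-6 - ⅓*(-5))*3 = -4*(-6 + 5/3)*3 = -4*(-13/3)*3 = (52/3)*3 = 52)
z(-11, 4 - 1*(-2))*(-62 - 54) = 52*(-62 - 54) = 52*(-116) = -6032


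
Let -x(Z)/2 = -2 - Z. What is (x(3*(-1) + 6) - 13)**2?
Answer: 9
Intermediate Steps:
x(Z) = 4 + 2*Z (x(Z) = -2*(-2 - Z) = 4 + 2*Z)
(x(3*(-1) + 6) - 13)**2 = ((4 + 2*(3*(-1) + 6)) - 13)**2 = ((4 + 2*(-3 + 6)) - 13)**2 = ((4 + 2*3) - 13)**2 = ((4 + 6) - 13)**2 = (10 - 13)**2 = (-3)**2 = 9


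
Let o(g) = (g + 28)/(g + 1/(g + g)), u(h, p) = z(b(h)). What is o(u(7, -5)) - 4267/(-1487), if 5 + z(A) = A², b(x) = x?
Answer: 8649241/1919717 ≈ 4.5055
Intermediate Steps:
z(A) = -5 + A²
u(h, p) = -5 + h²
o(g) = (28 + g)/(g + 1/(2*g))
o(u(7, -5)) - 4267/(-1487) = 2*(-5 + 7²)*(28 + (-5 + 7²))/(1 + 2*(-5 + 7²)²) - 4267/(-1487) = 2*(-5 + 49)*(28 + (-5 + 49))/(1 + 2*(-5 + 49)²) - 4267*(-1)/1487 = 2*44*(28 + 44)/(1 + 2*44²) - 1*(-4267/1487) = 2*44*72/(1 + 2*1936) + 4267/1487 = 2*44*72/(1 + 3872) + 4267/1487 = 2*44*72/3873 + 4267/1487 = 2*44*(1/3873)*72 + 4267/1487 = 2112/1291 + 4267/1487 = 8649241/1919717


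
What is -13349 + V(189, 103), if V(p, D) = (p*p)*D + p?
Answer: 3666103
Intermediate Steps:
V(p, D) = p + D*p**2 (V(p, D) = p**2*D + p = D*p**2 + p = p + D*p**2)
-13349 + V(189, 103) = -13349 + 189*(1 + 103*189) = -13349 + 189*(1 + 19467) = -13349 + 189*19468 = -13349 + 3679452 = 3666103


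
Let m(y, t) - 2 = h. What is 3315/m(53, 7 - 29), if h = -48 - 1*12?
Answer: -3315/58 ≈ -57.155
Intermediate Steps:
h = -60 (h = -48 - 12 = -60)
m(y, t) = -58 (m(y, t) = 2 - 60 = -58)
3315/m(53, 7 - 29) = 3315/(-58) = 3315*(-1/58) = -3315/58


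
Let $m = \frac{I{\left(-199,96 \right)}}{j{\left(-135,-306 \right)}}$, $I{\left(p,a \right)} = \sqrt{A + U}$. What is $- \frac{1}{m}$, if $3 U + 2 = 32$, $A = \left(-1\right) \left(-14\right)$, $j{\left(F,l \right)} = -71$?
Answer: $\frac{71 \sqrt{6}}{12} \approx 14.493$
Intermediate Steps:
$A = 14$
$U = 10$ ($U = - \frac{2}{3} + \frac{1}{3} \cdot 32 = - \frac{2}{3} + \frac{32}{3} = 10$)
$I{\left(p,a \right)} = 2 \sqrt{6}$ ($I{\left(p,a \right)} = \sqrt{14 + 10} = \sqrt{24} = 2 \sqrt{6}$)
$m = - \frac{2 \sqrt{6}}{71}$ ($m = \frac{2 \sqrt{6}}{-71} = 2 \sqrt{6} \left(- \frac{1}{71}\right) = - \frac{2 \sqrt{6}}{71} \approx -0.069$)
$- \frac{1}{m} = - \frac{1}{\left(- \frac{2}{71}\right) \sqrt{6}} = - \frac{\left(-71\right) \sqrt{6}}{12} = \frac{71 \sqrt{6}}{12}$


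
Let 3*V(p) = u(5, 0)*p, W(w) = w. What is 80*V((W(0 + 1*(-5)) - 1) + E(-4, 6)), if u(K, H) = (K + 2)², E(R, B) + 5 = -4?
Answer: -19600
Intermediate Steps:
E(R, B) = -9 (E(R, B) = -5 - 4 = -9)
u(K, H) = (2 + K)²
V(p) = 49*p/3 (V(p) = ((2 + 5)²*p)/3 = (7²*p)/3 = (49*p)/3 = 49*p/3)
80*V((W(0 + 1*(-5)) - 1) + E(-4, 6)) = 80*(49*(((0 + 1*(-5)) - 1) - 9)/3) = 80*(49*(((0 - 5) - 1) - 9)/3) = 80*(49*((-5 - 1) - 9)/3) = 80*(49*(-6 - 9)/3) = 80*((49/3)*(-15)) = 80*(-245) = -19600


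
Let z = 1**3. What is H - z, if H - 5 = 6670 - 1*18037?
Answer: -11363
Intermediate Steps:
z = 1
H = -11362 (H = 5 + (6670 - 1*18037) = 5 + (6670 - 18037) = 5 - 11367 = -11362)
H - z = -11362 - 1*1 = -11362 - 1 = -11363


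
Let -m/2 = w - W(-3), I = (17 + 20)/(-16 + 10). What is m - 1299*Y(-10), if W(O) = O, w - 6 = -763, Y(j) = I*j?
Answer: -78597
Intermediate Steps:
I = -37/6 (I = 37/(-6) = 37*(-⅙) = -37/6 ≈ -6.1667)
Y(j) = -37*j/6
w = -757 (w = 6 - 763 = -757)
m = 1508 (m = -2*(-757 - 1*(-3)) = -2*(-757 + 3) = -2*(-754) = 1508)
m - 1299*Y(-10) = 1508 - (-16021)*(-10)/2 = 1508 - 1299*185/3 = 1508 - 80105 = -78597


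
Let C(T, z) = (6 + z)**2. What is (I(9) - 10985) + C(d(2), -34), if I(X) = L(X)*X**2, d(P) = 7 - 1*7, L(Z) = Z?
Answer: -9472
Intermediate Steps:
d(P) = 0 (d(P) = 7 - 7 = 0)
I(X) = X**3 (I(X) = X*X**2 = X**3)
(I(9) - 10985) + C(d(2), -34) = (9**3 - 10985) + (6 - 34)**2 = (729 - 10985) + (-28)**2 = -10256 + 784 = -9472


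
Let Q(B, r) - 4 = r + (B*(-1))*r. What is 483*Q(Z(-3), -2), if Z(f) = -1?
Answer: 0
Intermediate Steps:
Q(B, r) = 4 + r - B*r (Q(B, r) = 4 + (r + (B*(-1))*r) = 4 + (r + (-B)*r) = 4 + (r - B*r) = 4 + r - B*r)
483*Q(Z(-3), -2) = 483*(4 - 2 - 1*(-1)*(-2)) = 483*(4 - 2 - 2) = 483*0 = 0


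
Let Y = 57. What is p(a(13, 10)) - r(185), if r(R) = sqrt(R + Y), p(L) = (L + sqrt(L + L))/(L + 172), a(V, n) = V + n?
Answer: 23/195 - 11*sqrt(2) + sqrt(46)/195 ≈ -15.404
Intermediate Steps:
p(L) = (L + sqrt(2)*sqrt(L))/(172 + L) (p(L) = (L + sqrt(2*L))/(172 + L) = (L + sqrt(2)*sqrt(L))/(172 + L))
r(R) = sqrt(57 + R) (r(R) = sqrt(R + 57) = sqrt(57 + R))
p(a(13, 10)) - r(185) = ((13 + 10) + sqrt(2)*sqrt(13 + 10))/(172 + (13 + 10)) - sqrt(57 + 185) = (23 + sqrt(2)*sqrt(23))/(172 + 23) - sqrt(242) = (23 + sqrt(46))/195 - 11*sqrt(2) = (23/195 + sqrt(46)/195) - 11*sqrt(2) = 23/195 - 11*sqrt(2) + sqrt(46)/195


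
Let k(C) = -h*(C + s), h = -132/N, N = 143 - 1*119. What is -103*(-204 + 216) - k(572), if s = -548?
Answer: -1368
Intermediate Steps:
N = 24 (N = 143 - 119 = 24)
h = -11/2 (h = -132/24 = -132*1/24 = -11/2 ≈ -5.5000)
k(C) = -3014 + 11*C/2 (k(C) = -(-11)*(C - 548)/2 = -(-11)*(-548 + C)/2 = -(3014 - 11*C/2) = -3014 + 11*C/2)
-103*(-204 + 216) - k(572) = -103*(-204 + 216) - (-3014 + (11/2)*572) = -103*12 - (-3014 + 3146) = -1236 - 1*132 = -1236 - 132 = -1368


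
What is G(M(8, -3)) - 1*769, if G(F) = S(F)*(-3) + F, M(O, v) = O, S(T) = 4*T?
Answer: -857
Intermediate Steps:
G(F) = -11*F (G(F) = (4*F)*(-3) + F = -12*F + F = -11*F)
G(M(8, -3)) - 1*769 = -11*8 - 1*769 = -88 - 769 = -857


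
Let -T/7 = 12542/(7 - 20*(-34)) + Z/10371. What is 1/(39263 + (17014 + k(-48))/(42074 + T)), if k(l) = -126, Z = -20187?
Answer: 99652880869/3912711169867139 ≈ 2.5469e-5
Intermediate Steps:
T = -271144097/2374959 (T = -7*(12542/(7 - 20*(-34)) - 20187/10371) = -7*(12542/(7 + 680) - 20187*1/10371) = -7*(12542/687 - 6729/3457) = -7*38734871/2374959 = -271144097/2374959 ≈ -114.17)
1/(39263 + (17014 + k(-48))/(42074 + T)) = 1/(39263 + (17014 - 126)/(42074 - 271144097/2374959)) = 1/(39263 + 16888/(99652880869/2374959)) = 1/(39263 + 16888*(2374959/99652880869)) = 1/(39263 + 40108307592/99652880869) = 1/(3912711169867139/99652880869) = 99652880869/3912711169867139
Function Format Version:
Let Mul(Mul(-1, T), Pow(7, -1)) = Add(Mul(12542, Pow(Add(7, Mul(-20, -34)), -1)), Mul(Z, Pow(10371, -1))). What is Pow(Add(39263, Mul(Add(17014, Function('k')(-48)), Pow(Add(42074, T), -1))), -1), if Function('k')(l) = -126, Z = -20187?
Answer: Rational(99652880869, 3912711169867139) ≈ 2.5469e-5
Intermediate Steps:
T = Rational(-271144097, 2374959) (T = Mul(-7, Add(Mul(12542, Pow(Add(7, Mul(-20, -34)), -1)), Mul(-20187, Pow(10371, -1)))) = Mul(-7, Add(Mul(12542, Pow(Add(7, 680), -1)), Mul(-20187, Rational(1, 10371)))) = Mul(-7, Add(Mul(12542, Pow(687, -1)), Rational(-6729, 3457))) = Mul(-7, Add(Mul(12542, Rational(1, 687)), Rational(-6729, 3457))) = Mul(-7, Add(Rational(12542, 687), Rational(-6729, 3457))) = Mul(-7, Rational(38734871, 2374959)) = Rational(-271144097, 2374959) ≈ -114.17)
Pow(Add(39263, Mul(Add(17014, Function('k')(-48)), Pow(Add(42074, T), -1))), -1) = Pow(Add(39263, Mul(Add(17014, -126), Pow(Add(42074, Rational(-271144097, 2374959)), -1))), -1) = Pow(Add(39263, Mul(16888, Pow(Rational(99652880869, 2374959), -1))), -1) = Pow(Add(39263, Mul(16888, Rational(2374959, 99652880869))), -1) = Pow(Add(39263, Rational(40108307592, 99652880869)), -1) = Pow(Rational(3912711169867139, 99652880869), -1) = Rational(99652880869, 3912711169867139)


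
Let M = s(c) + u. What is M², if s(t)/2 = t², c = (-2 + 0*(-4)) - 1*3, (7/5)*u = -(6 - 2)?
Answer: 108900/49 ≈ 2222.4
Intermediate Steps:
u = -20/7 (u = 5*(-(6 - 2))/7 = 5*(-1*4)/7 = (5/7)*(-4) = -20/7 ≈ -2.8571)
c = -5 (c = (-2 + 0) - 3 = -2 - 3 = -5)
s(t) = 2*t²
M = 330/7 (M = 2*(-5)² - 20/7 = 2*25 - 20/7 = 50 - 20/7 = 330/7 ≈ 47.143)
M² = (330/7)² = 108900/49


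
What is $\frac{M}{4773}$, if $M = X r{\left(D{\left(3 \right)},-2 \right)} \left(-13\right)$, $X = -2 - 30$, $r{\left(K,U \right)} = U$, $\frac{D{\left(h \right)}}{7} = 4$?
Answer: $- \frac{832}{4773} \approx -0.17431$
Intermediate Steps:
$D{\left(h \right)} = 28$ ($D{\left(h \right)} = 7 \cdot 4 = 28$)
$X = -32$ ($X = -2 - 30 = -32$)
$M = -832$ ($M = \left(-32\right) \left(-2\right) \left(-13\right) = 64 \left(-13\right) = -832$)
$\frac{M}{4773} = - \frac{832}{4773}$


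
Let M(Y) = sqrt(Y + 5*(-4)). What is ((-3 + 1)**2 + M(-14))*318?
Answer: 1272 + 318*I*sqrt(34) ≈ 1272.0 + 1854.2*I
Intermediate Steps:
M(Y) = sqrt(-20 + Y) (M(Y) = sqrt(Y - 20) = sqrt(-20 + Y))
((-3 + 1)**2 + M(-14))*318 = ((-3 + 1)**2 + sqrt(-20 - 14))*318 = ((-2)**2 + sqrt(-34))*318 = (4 + I*sqrt(34))*318 = 1272 + 318*I*sqrt(34)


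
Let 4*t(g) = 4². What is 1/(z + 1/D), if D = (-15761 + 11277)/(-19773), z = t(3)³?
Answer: 4484/306749 ≈ 0.014618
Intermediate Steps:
t(g) = 4 (t(g) = (¼)*4² = (¼)*16 = 4)
z = 64 (z = 4³ = 64)
D = 4484/19773 (D = -4484*(-1/19773) = 4484/19773 ≈ 0.22677)
1/(z + 1/D) = 1/(64 + 1/(4484/19773)) = 1/(64 + 19773/4484) = 1/(306749/4484) = 4484/306749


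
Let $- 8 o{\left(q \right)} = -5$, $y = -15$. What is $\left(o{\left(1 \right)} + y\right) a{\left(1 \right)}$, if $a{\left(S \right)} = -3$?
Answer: $\frac{345}{8} \approx 43.125$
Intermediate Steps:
$o{\left(q \right)} = \frac{5}{8}$ ($o{\left(q \right)} = \left(- \frac{1}{8}\right) \left(-5\right) = \frac{5}{8}$)
$\left(o{\left(1 \right)} + y\right) a{\left(1 \right)} = \left(\frac{5}{8} - 15\right) \left(-3\right) = \left(- \frac{115}{8}\right) \left(-3\right) = \frac{345}{8}$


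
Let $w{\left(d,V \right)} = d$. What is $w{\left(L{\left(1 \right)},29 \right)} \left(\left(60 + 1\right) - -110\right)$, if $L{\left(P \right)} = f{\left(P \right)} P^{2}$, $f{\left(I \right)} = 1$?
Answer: $171$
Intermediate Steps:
$L{\left(P \right)} = P^{2}$ ($L{\left(P \right)} = 1 P^{2} = P^{2}$)
$w{\left(L{\left(1 \right)},29 \right)} \left(\left(60 + 1\right) - -110\right) = 1^{2} \left(\left(60 + 1\right) - -110\right) = 1 \left(61 + 110\right) = 1 \cdot 171 = 171$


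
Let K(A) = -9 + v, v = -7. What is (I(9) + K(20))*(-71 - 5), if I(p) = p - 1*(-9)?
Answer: -152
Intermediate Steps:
K(A) = -16 (K(A) = -9 - 7 = -16)
I(p) = 9 + p (I(p) = p + 9 = 9 + p)
(I(9) + K(20))*(-71 - 5) = ((9 + 9) - 16)*(-71 - 5) = (18 - 16)*(-76) = 2*(-76) = -152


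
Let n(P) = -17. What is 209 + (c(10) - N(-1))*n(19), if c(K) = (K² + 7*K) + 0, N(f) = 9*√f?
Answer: -2681 + 153*I ≈ -2681.0 + 153.0*I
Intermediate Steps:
c(K) = K² + 7*K
209 + (c(10) - N(-1))*n(19) = 209 + (10*(7 + 10) - 9*√(-1))*(-17) = 209 + (10*17 - 9*I)*(-17) = 209 + (170 - 9*I)*(-17) = 209 + (-2890 + 153*I) = -2681 + 153*I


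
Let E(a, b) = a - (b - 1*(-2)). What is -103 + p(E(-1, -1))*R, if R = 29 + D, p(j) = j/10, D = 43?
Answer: -587/5 ≈ -117.40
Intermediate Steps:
E(a, b) = -2 + a - b (E(a, b) = a - (b + 2) = a - (2 + b) = a + (-2 - b) = -2 + a - b)
p(j) = j/10 (p(j) = j*(⅒) = j/10)
R = 72 (R = 29 + 43 = 72)
-103 + p(E(-1, -1))*R = -103 + ((-2 - 1 - 1*(-1))/10)*72 = -103 + ((-2 - 1 + 1)/10)*72 = -103 + ((⅒)*(-2))*72 = -103 - ⅕*72 = -103 - 72/5 = -587/5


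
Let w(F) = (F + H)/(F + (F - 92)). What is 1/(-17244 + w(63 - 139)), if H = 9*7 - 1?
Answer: -122/2103761 ≈ -5.7991e-5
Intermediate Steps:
H = 62 (H = 63 - 1 = 62)
w(F) = (62 + F)/(-92 + 2*F) (w(F) = (F + 62)/(F + (F - 92)) = (62 + F)/(F + (-92 + F)) = (62 + F)/(-92 + 2*F))
1/(-17244 + w(63 - 139)) = 1/(-17244 + (62 + (63 - 139))/(2*(-46 + (63 - 139)))) = 1/(-17244 + (62 - 76)/(2*(-46 - 76))) = 1/(-17244 + (½)*(-14)/(-122)) = 1/(-17244 + (½)*(-1/122)*(-14)) = 1/(-17244 + 7/122) = 1/(-2103761/122) = -122/2103761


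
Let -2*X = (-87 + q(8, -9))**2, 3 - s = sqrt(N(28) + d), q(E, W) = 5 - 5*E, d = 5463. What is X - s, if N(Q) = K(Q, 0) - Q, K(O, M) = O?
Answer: -7445 + 3*sqrt(607) ≈ -7371.1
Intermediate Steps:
N(Q) = 0 (N(Q) = Q - Q = 0)
s = 3 - 3*sqrt(607) (s = 3 - sqrt(0 + 5463) = 3 - sqrt(5463) = 3 - 3*sqrt(607) ≈ -70.912)
X = -7442 (X = -(-87 + (5 - 5*8))**2/2 = -(-87 + (5 - 40))**2/2 = -(-87 - 35)**2/2 = -1/2*(-122)**2 = -1/2*14884 = -7442)
X - s = -7442 - (3 - 3*sqrt(607)) = -7442 + (-3 + 3*sqrt(607)) = -7445 + 3*sqrt(607)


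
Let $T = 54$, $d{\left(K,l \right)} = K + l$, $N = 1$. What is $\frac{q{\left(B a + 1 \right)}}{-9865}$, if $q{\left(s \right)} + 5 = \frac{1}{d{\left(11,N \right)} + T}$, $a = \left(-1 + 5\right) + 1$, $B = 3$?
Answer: $\frac{329}{651090} \approx 0.00050531$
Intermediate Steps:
$a = 5$ ($a = 4 + 1 = 5$)
$q{\left(s \right)} = - \frac{329}{66}$ ($q{\left(s \right)} = -5 + \frac{1}{\left(11 + 1\right) + 54} = -5 + \frac{1}{12 + 54} = -5 + \frac{1}{66} = - \frac{329}{66}$)
$\frac{q{\left(B a + 1 \right)}}{-9865} = - \frac{329}{66 \left(-9865\right)} = \left(- \frac{329}{66}\right) \left(- \frac{1}{9865}\right) = \frac{329}{651090}$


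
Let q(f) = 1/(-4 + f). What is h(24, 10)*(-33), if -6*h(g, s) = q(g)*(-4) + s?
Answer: 539/10 ≈ 53.900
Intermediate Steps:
h(g, s) = -s/6 + 2/(3*(-4 + g)) (h(g, s) = -(-4/(-4 + g) + s)/6 = -(s - 4/(-4 + g))/6 = -s/6 + 2/(3*(-4 + g)))
h(24, 10)*(-33) = ((4 - 1*10*(-4 + 24))/(6*(-4 + 24)))*(-33) = ((⅙)*(4 - 1*10*20)/20)*(-33) = ((⅙)*(1/20)*(4 - 200))*(-33) = ((⅙)*(1/20)*(-196))*(-33) = -49/30*(-33) = 539/10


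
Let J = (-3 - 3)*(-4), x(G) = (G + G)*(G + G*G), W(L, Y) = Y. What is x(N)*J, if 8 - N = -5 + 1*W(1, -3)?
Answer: 208896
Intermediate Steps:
N = 16 (N = 8 - (-5 + 1*(-3)) = 8 - (-5 - 3) = 8 - 1*(-8) = 8 + 8 = 16)
x(G) = 2*G*(G + G**2) (x(G) = (2*G)*(G + G**2) = 2*G*(G + G**2))
J = 24 (J = -6*(-4) = 24)
x(N)*J = (2*16**2*(1 + 16))*24 = (2*256*17)*24 = 8704*24 = 208896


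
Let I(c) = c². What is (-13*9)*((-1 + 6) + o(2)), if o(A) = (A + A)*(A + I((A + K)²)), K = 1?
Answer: -39429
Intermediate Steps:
o(A) = 2*A*(A + (1 + A)⁴) (o(A) = (A + A)*(A + ((A + 1)²)²) = (2*A)*(A + ((1 + A)²)²) = (2*A)*(A + (1 + A)⁴) = 2*A*(A + (1 + A)⁴))
(-13*9)*((-1 + 6) + o(2)) = (-13*9)*((-1 + 6) + 2*2*(2 + (1 + 2)⁴)) = -117*(5 + 2*2*(2 + 3⁴)) = -117*(5 + 2*2*(2 + 81)) = -117*(5 + 2*2*83) = -117*(5 + 332) = -117*337 = -39429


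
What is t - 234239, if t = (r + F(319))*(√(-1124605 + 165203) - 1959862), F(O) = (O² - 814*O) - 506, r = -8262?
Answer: 326655844887 - 166673*I*√959402 ≈ 3.2666e+11 - 1.6325e+8*I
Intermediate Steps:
F(O) = -506 + O² - 814*O
t = 326656079126 - 166673*I*√959402 (t = (-8262 + (-506 + 319² - 814*319))*(√(-1124605 + 165203) - 1959862) = (-8262 + (-506 + 101761 - 259666))*(√(-959402) - 1959862) = (-8262 - 158411)*(I*√959402 - 1959862) = -166673*(-1959862 + I*√959402) = 326656079126 - 166673*I*√959402 ≈ 3.2666e+11 - 1.6325e+8*I)
t - 234239 = (326656079126 - 166673*I*√959402) - 234239 = 326655844887 - 166673*I*√959402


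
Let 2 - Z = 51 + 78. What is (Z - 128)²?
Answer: 65025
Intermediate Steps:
Z = -127 (Z = 2 - (51 + 78) = 2 - 1*129 = 2 - 129 = -127)
(Z - 128)² = (-127 - 128)² = (-255)² = 65025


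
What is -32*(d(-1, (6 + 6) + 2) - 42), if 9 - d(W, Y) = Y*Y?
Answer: 7328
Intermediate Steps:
d(W, Y) = 9 - Y**2 (d(W, Y) = 9 - Y*Y = 9 - Y**2)
-32*(d(-1, (6 + 6) + 2) - 42) = -32*((9 - ((6 + 6) + 2)**2) - 42) = -32*((9 - (12 + 2)**2) - 42) = -32*((9 - 1*14**2) - 42) = -32*((9 - 1*196) - 42) = -32*((9 - 196) - 42) = -32*(-187 - 42) = -32*(-229) = 7328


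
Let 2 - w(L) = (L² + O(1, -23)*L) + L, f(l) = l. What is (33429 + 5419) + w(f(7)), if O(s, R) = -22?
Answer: 38948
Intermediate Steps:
w(L) = 2 - L² + 21*L (w(L) = 2 - ((L² - 22*L) + L) = 2 - (L² - 21*L) = 2 + (-L² + 21*L) = 2 - L² + 21*L)
(33429 + 5419) + w(f(7)) = (33429 + 5419) + (2 - 1*7² + 21*7) = 38848 + (2 - 1*49 + 147) = 38848 + (2 - 49 + 147) = 38848 + 100 = 38948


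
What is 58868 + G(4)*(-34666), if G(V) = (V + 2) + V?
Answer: -287792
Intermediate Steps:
G(V) = 2 + 2*V (G(V) = (2 + V) + V = 2 + 2*V)
58868 + G(4)*(-34666) = 58868 + (2 + 2*4)*(-34666) = 58868 + (2 + 8)*(-34666) = 58868 + 10*(-34666) = 58868 - 346660 = -287792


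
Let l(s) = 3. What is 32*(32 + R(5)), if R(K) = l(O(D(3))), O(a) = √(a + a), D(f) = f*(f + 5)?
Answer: 1120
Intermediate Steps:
D(f) = f*(5 + f)
O(a) = √2*√a (O(a) = √(2*a) = √2*√a)
R(K) = 3
32*(32 + R(5)) = 32*(32 + 3) = 32*35 = 1120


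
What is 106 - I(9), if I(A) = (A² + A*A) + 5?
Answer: -61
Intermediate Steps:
I(A) = 5 + 2*A² (I(A) = (A² + A²) + 5 = 2*A² + 5 = 5 + 2*A²)
106 - I(9) = 106 - (5 + 2*9²) = 106 - (5 + 2*81) = 106 - (5 + 162) = 106 - 1*167 = 106 - 167 = -61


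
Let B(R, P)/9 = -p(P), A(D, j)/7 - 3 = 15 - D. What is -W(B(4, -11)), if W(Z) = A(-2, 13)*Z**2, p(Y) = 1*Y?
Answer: -1372140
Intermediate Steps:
p(Y) = Y
A(D, j) = 126 - 7*D (A(D, j) = 21 + 7*(15 - D) = 21 + (105 - 7*D) = 126 - 7*D)
B(R, P) = -9*P (B(R, P) = 9*(-P) = -9*P)
W(Z) = 140*Z**2 (W(Z) = (126 - 7*(-2))*Z**2 = (126 + 14)*Z**2 = 140*Z**2)
-W(B(4, -11)) = -140*(-9*(-11))**2 = -140*99**2 = -140*9801 = -1*1372140 = -1372140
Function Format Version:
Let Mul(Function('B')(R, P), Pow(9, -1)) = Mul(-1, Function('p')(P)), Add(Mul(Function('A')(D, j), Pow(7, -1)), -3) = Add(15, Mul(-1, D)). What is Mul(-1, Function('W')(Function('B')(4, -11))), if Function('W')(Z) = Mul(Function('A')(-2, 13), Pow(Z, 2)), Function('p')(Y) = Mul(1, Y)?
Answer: -1372140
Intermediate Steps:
Function('p')(Y) = Y
Function('A')(D, j) = Add(126, Mul(-7, D)) (Function('A')(D, j) = Add(21, Mul(7, Add(15, Mul(-1, D)))) = Add(21, Add(105, Mul(-7, D))) = Add(126, Mul(-7, D)))
Function('B')(R, P) = Mul(-9, P) (Function('B')(R, P) = Mul(9, Mul(-1, P)) = Mul(-9, P))
Function('W')(Z) = Mul(140, Pow(Z, 2)) (Function('W')(Z) = Mul(Add(126, Mul(-7, -2)), Pow(Z, 2)) = Mul(Add(126, 14), Pow(Z, 2)) = Mul(140, Pow(Z, 2)))
Mul(-1, Function('W')(Function('B')(4, -11))) = Mul(-1, Mul(140, Pow(Mul(-9, -11), 2))) = Mul(-1, Mul(140, Pow(99, 2))) = Mul(-1, Mul(140, 9801)) = Mul(-1, 1372140) = -1372140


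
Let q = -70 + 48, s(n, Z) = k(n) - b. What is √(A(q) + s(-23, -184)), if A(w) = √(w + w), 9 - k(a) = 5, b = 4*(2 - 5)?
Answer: √(16 + 2*I*√11) ≈ 4.0817 + 0.81256*I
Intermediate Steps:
b = -12 (b = 4*(-3) = -12)
k(a) = 4 (k(a) = 9 - 1*5 = 9 - 5 = 4)
s(n, Z) = 16 (s(n, Z) = 4 - 1*(-12) = 4 + 12 = 16)
q = -22
A(w) = √2*√w (A(w) = √(2*w) = √2*√w)
√(A(q) + s(-23, -184)) = √(√2*√(-22) + 16) = √(√2*(I*√22) + 16) = √(2*I*√11 + 16) = √(16 + 2*I*√11)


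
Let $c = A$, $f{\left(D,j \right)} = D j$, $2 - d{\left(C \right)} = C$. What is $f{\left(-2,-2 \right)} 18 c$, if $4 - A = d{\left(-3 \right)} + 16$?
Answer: $-1224$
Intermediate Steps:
$d{\left(C \right)} = 2 - C$
$A = -17$ ($A = 4 - \left(\left(2 - -3\right) + 16\right) = 4 - \left(\left(2 + 3\right) + 16\right) = 4 - \left(5 + 16\right) = 4 - 21 = -17$)
$c = -17$
$f{\left(-2,-2 \right)} 18 c = \left(-2\right) \left(-2\right) 18 \left(-17\right) = 4 \cdot 18 \left(-17\right) = 72 \left(-17\right) = -1224$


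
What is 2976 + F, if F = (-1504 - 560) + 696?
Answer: 1608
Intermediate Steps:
F = -1368 (F = -2064 + 696 = -1368)
2976 + F = 2976 - 1368 = 1608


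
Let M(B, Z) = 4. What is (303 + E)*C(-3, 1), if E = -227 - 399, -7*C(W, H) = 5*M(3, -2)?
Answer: 6460/7 ≈ 922.86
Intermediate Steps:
C(W, H) = -20/7 (C(W, H) = -5*4/7 = -1/7*20 = -20/7)
E = -626
(303 + E)*C(-3, 1) = (303 - 626)*(-20/7) = -323*(-20/7) = 6460/7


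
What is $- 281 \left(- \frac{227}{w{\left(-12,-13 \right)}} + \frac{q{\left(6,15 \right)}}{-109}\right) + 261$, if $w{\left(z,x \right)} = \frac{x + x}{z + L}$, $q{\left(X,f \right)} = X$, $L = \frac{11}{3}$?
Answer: $\frac{176170105}{8502} \approx 20721.0$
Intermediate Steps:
$L = \frac{11}{3}$ ($L = 11 \cdot \frac{1}{3} = \frac{11}{3} \approx 3.6667$)
$w{\left(z,x \right)} = \frac{2 x}{\frac{11}{3} + z}$ ($w{\left(z,x \right)} = \frac{x + x}{z + \frac{11}{3}} = \frac{2 x}{\frac{11}{3} + z}$)
$- 281 \left(- \frac{227}{w{\left(-12,-13 \right)}} + \frac{q{\left(6,15 \right)}}{-109}\right) + 261 = - 281 \left(- \frac{227}{6 \left(-13\right) \frac{1}{11 + 3 \left(-12\right)}} + \frac{6}{-109}\right) + 261 = - 281 \left(- \frac{227}{6 \left(-13\right) \frac{1}{11 - 36}} + 6 \left(- \frac{1}{109}\right)\right) + 261 = - 281 \left(- \frac{227}{6 \left(-13\right) \frac{1}{-25}} - \frac{6}{109}\right) + 261 = - 281 \left(- \frac{227}{6 \left(-13\right) \left(- \frac{1}{25}\right)} - \frac{6}{109}\right) + 261 = - 281 \left(- \frac{227}{\frac{78}{25}} - \frac{6}{109}\right) + 261 = - 281 \left(\left(-227\right) \frac{25}{78} - \frac{6}{109}\right) + 261 = - 281 \left(- \frac{5675}{78} - \frac{6}{109}\right) + 261 = \left(-281\right) \left(- \frac{619043}{8502}\right) + 261 = \frac{173951083}{8502} + 261 = \frac{176170105}{8502}$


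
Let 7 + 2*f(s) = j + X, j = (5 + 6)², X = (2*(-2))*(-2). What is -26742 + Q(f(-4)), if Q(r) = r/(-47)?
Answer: -1256935/47 ≈ -26743.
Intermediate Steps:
X = 8 (X = -4*(-2) = 8)
j = 121 (j = 11² = 121)
f(s) = 61 (f(s) = -7/2 + (121 + 8)/2 = -7/2 + (½)*129 = -7/2 + 129/2 = 61)
Q(r) = -r/47 (Q(r) = r*(-1/47) = -r/47)
-26742 + Q(f(-4)) = -26742 - 1/47*61 = -26742 - 61/47 = -1256935/47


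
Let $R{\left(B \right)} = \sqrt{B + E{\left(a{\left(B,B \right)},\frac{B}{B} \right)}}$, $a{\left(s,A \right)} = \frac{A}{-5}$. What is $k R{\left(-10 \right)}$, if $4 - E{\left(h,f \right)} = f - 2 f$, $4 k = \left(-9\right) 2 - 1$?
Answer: $- \frac{19 i \sqrt{5}}{4} \approx - 10.621 i$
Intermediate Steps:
$a{\left(s,A \right)} = - \frac{A}{5}$ ($a{\left(s,A \right)} = A \left(- \frac{1}{5}\right) = - \frac{A}{5}$)
$k = - \frac{19}{4}$ ($k = \frac{\left(-9\right) 2 - 1}{4} = \frac{-18 - 1}{4} = \frac{1}{4} \left(-19\right) = - \frac{19}{4} \approx -4.75$)
$E{\left(h,f \right)} = 4 + f$ ($E{\left(h,f \right)} = 4 - \left(f - 2 f\right) = 4 - - f = 4 + f$)
$R{\left(B \right)} = \sqrt{5 + B}$ ($R{\left(B \right)} = \sqrt{B + \left(4 + \frac{B}{B}\right)} = \sqrt{B + \left(4 + 1\right)} = \sqrt{B + 5} = \sqrt{5 + B}$)
$k R{\left(-10 \right)} = - \frac{19 \sqrt{5 - 10}}{4} = - \frac{19 \sqrt{-5}}{4} = - \frac{19 i \sqrt{5}}{4}$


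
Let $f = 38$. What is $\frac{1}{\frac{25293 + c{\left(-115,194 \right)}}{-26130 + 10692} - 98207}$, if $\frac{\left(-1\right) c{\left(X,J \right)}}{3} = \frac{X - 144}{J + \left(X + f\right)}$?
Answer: $- \frac{301041}{29564826830} \approx -1.0182 \cdot 10^{-5}$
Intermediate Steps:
$c{\left(X,J \right)} = - \frac{3 \left(-144 + X\right)}{38 + J + X}$ ($c{\left(X,J \right)} = - 3 \frac{X - 144}{J + \left(X + 38\right)} = - 3 \frac{-144 + X}{J + \left(38 + X\right)} = - 3 \frac{-144 + X}{38 + J + X} = - \frac{3 \left(-144 + X\right)}{38 + J + X}$)
$\frac{1}{\frac{25293 + c{\left(-115,194 \right)}}{-26130 + 10692} - 98207} = \frac{1}{\frac{25293 + \frac{3 \left(144 - -115\right)}{38 + 194 - 115}}{-26130 + 10692} - 98207} = \frac{1}{\frac{25293 + \frac{3 \left(144 + 115\right)}{117}}{-15438} - 98207} = \frac{1}{\left(25293 + 3 \cdot \frac{1}{117} \cdot 259\right) \left(- \frac{1}{15438}\right) - 98207} = \frac{1}{\left(25293 + \frac{259}{39}\right) \left(- \frac{1}{15438}\right) - 98207} = \frac{1}{\frac{986686}{39} \left(- \frac{1}{15438}\right) - 98207} = \frac{1}{- \frac{493343}{301041} - 98207} = \frac{1}{- \frac{29564826830}{301041}} = - \frac{301041}{29564826830}$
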